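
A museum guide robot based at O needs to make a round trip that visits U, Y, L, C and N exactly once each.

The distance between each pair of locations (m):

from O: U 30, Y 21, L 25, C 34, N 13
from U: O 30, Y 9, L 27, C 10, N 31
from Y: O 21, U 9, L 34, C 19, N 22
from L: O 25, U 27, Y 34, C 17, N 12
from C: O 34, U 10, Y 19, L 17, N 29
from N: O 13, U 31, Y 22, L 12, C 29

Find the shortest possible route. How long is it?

Shortest round trip = 82 m.

With 5 stops there are 5!/2 = 60 distinct round trips (a route and its reverse cost the same).
O - U - Y - L - C - N - O: 30+9+34+17+29+13 = 132
O - U - Y - L - N - C - O: 30+9+34+12+29+34 = 148
O - U - Y - C - L - N - O: 30+9+19+17+12+13 = 100
O - U - Y - C - N - L - O: 30+9+19+29+12+25 = 124
O - U - Y - N - L - C - O: 30+9+22+12+17+34 = 124
O - U - Y - N - C - L - O: 30+9+22+29+17+25 = 132
O - U - L - Y - C - N - O: 30+27+34+19+29+13 = 152
O - U - L - Y - N - C - O: 30+27+34+22+29+34 = 176
O - U - L - C - Y - N - O: 30+27+17+19+22+13 = 128
O - U - L - C - N - Y - O: 30+27+17+29+22+21 = 146
O - U - L - N - Y - C - O: 30+27+12+22+19+34 = 144
O - U - L - N - C - Y - O: 30+27+12+29+19+21 = 138
O - U - C - Y - L - N - O: 30+10+19+34+12+13 = 118
O - U - C - Y - N - L - O: 30+10+19+22+12+25 = 118
… (46 more)
O - Y - U - C - L - N - O: 21+9+10+17+12+13 = 82  ← best
The minimum is 82.
One optimal route: O → Y → U → C → L → N → O (or its reverse).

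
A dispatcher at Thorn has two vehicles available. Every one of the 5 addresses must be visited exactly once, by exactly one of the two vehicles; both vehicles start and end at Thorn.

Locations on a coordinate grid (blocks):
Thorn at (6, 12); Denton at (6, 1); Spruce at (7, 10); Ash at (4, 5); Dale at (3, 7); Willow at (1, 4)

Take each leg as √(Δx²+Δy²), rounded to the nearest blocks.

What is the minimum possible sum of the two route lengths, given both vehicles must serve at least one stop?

31 blocks — the smallest possible combined total.

Try each way of splitting the stops between the two vehicles (each non-empty) and, for each split, find the best tour for each vehicle:
  {Denton} + {Spruce, Ash, Dale, Willow}: 22 + 21 = 43
  {Spruce} + {Denton, Ash, Dale, Willow}: 4 + 27 = 31
  {Denton, Spruce} + {Ash, Dale, Willow}: 22 + 20 = 42
  {Ash} + {Denton, Spruce, Dale, Willow}: 14 + 27 = 41
  {Denton, Ash} + {Spruce, Dale, Willow}: 22 + 20 = 42
  {Spruce, Ash} + {Denton, Dale, Willow}: 15 + 27 = 42
  … (15 splits in total)
Best: vehicle 1 Thorn → Spruce → Thorn = 4; vehicle 2 Thorn → Ash → Denton → Willow → Dale → Thorn = 27; combined 31.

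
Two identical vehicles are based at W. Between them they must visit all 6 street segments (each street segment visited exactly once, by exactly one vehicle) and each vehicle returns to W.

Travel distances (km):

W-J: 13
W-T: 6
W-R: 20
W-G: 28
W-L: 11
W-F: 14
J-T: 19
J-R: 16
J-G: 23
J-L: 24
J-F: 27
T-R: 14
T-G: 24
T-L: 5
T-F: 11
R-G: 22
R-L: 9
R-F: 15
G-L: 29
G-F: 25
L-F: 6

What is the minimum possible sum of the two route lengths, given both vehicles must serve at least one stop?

Check every non-empty split of the stops between the two vehicles; for each half take its own optimal tour:
  {J} + {T, R, G, L, F}: 26 + 81 = 107
  {T} + {J, R, G, L, F}: 12 + 87 = 99
  {J, T} + {R, G, L, F}: 38 + 79 = 117
  {R} + {J, T, G, L, F}: 40 + 78 = 118
  {J, R} + {T, G, L, F}: 49 + 70 = 119
  {T, R} + {J, G, L, F}: 40 + 78 = 118
  … (31 splits in total)
Best: vehicle 1 W → T → W = 12; vehicle 2 W → J → G → R → L → F → W = 87; combined 99.

Minimum combined distance: 99 km.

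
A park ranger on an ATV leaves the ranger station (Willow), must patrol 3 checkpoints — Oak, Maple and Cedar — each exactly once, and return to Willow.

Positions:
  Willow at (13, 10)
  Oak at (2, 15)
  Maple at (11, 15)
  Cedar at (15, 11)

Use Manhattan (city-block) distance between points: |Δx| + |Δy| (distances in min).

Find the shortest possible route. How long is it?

Shortest round trip = 36 min.

There are 3 distinct closed tours to check (reversals are equivalent).
Willow → Oak → Maple → Cedar → Willow: 16+9+8+3 = 36
Willow → Oak → Cedar → Maple → Willow: 16+17+8+7 = 48
Willow → Maple → Oak → Cedar → Willow: 7+9+17+3 = 36
The minimum is 36.
One optimal route: Willow → Oak → Maple → Cedar → Willow (or its reverse).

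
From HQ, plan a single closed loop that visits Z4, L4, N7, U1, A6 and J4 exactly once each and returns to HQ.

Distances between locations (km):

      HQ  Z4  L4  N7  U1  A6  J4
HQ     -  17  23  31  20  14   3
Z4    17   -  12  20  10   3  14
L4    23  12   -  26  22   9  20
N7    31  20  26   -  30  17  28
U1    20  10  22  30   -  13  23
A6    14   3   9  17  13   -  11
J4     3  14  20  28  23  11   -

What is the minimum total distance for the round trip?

With 6 stops there are 6!/2 = 360 distinct round trips (a route and its reverse cost the same).
HQ → Z4 → L4 → N7 → U1 → A6 → J4 → HQ: 17+12+26+30+13+11+3 = 112
HQ → Z4 → L4 → N7 → U1 → J4 → A6 → HQ: 17+12+26+30+23+11+14 = 133
HQ → Z4 → L4 → N7 → A6 → U1 → J4 → HQ: 17+12+26+17+13+23+3 = 111
HQ → Z4 → L4 → N7 → A6 → J4 → U1 → HQ: 17+12+26+17+11+23+20 = 126
HQ → Z4 → L4 → N7 → J4 → U1 → A6 → HQ: 17+12+26+28+23+13+14 = 133
HQ → Z4 → L4 → N7 → J4 → A6 → U1 → HQ: 17+12+26+28+11+13+20 = 127
HQ → Z4 → L4 → U1 → N7 → A6 → J4 → HQ: 17+12+22+30+17+11+3 = 112
HQ → Z4 → L4 → U1 → N7 → J4 → A6 → HQ: 17+12+22+30+28+11+14 = 134
… (352 more)
HQ → U1 → Z4 → L4 → N7 → A6 → J4 → HQ: 20+10+12+26+17+11+3 = 99  ← best
The minimum is 99.
One optimal route: HQ → U1 → Z4 → L4 → N7 → A6 → J4 → HQ (or its reverse).

Minimum total distance: 99 km.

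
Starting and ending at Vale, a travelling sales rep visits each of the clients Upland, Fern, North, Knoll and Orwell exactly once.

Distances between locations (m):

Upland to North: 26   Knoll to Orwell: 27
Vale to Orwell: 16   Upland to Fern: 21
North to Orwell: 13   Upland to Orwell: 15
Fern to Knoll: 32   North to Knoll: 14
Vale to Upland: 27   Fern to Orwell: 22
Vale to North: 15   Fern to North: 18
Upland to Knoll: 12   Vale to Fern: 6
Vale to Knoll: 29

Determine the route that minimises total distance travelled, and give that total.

Vale-Upland-Fern-North-Knoll-Orwell-Vale: 27+21+18+14+27+16 = 123
Vale-Upland-Fern-North-Orwell-Knoll-Vale: 27+21+18+13+27+29 = 135
Vale-Upland-Fern-Knoll-North-Orwell-Vale: 27+21+32+14+13+16 = 123
Vale-Upland-Fern-Knoll-Orwell-North-Vale: 27+21+32+27+13+15 = 135
Vale-Upland-Fern-Orwell-North-Knoll-Vale: 27+21+22+13+14+29 = 126
Vale-Upland-Fern-Orwell-Knoll-North-Vale: 27+21+22+27+14+15 = 126
Vale-Upland-North-Fern-Knoll-Orwell-Vale: 27+26+18+32+27+16 = 146
Vale-Upland-North-Fern-Orwell-Knoll-Vale: 27+26+18+22+27+29 = 149
Vale-Upland-North-Knoll-Fern-Orwell-Vale: 27+26+14+32+22+16 = 137
Vale-Upland-North-Knoll-Orwell-Fern-Vale: 27+26+14+27+22+6 = 122
Vale-Upland-North-Orwell-Fern-Knoll-Vale: 27+26+13+22+32+29 = 149
Vale-Upland-North-Orwell-Knoll-Fern-Vale: 27+26+13+27+32+6 = 131
Vale-Upland-Knoll-Fern-North-Orwell-Vale: 27+12+32+18+13+16 = 118
Vale-Upland-Knoll-Fern-Orwell-North-Vale: 27+12+32+22+13+15 = 121
… (46 more)
Vale-Fern-North-Knoll-Upland-Orwell-Vale: 6+18+14+12+15+16 = 81  ← best
The minimum is 81.
One optimal route: Vale → Fern → North → Knoll → Upland → Orwell → Vale (or its reverse).

Shortest round trip = 81 m.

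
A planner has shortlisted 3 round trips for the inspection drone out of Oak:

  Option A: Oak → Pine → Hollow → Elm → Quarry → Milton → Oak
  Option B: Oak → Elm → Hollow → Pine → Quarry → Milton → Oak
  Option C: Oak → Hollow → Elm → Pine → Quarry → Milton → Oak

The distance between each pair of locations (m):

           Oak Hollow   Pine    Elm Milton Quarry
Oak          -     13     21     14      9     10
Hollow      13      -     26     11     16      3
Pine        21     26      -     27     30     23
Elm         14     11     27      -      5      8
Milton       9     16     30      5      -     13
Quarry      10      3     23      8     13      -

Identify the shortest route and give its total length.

Option A: 21 + 26 + 11 + 8 + 13 + 9 = 88
Option B: 14 + 11 + 26 + 23 + 13 + 9 = 96
Option C: 13 + 11 + 27 + 23 + 13 + 9 = 96

Shortest is Option A, total 88 m.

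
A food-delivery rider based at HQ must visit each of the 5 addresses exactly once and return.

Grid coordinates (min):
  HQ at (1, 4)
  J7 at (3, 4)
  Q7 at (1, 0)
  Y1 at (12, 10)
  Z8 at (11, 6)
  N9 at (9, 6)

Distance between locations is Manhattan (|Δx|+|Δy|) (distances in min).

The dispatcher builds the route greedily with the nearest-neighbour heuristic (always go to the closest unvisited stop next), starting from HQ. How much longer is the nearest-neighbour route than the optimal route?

HQ: J7=2, Q7=4, N9=10, Z8=12, Y1=17 ⇒ J7
J7: Q7=6, N9=8, Z8=10, Y1=15 ⇒ Q7
Q7: N9=14, Z8=16, Y1=21 ⇒ N9
N9: Z8=2, Y1=7 ⇒ Z8
Z8: Y1=5 ⇒ Y1
NN route HQ → J7 → Q7 → N9 → Z8 → Y1 → HQ costs 46.
Optimal: HQ → J7 → Y1 → Z8 → N9 → Q7 → HQ costs 42 (by enumerating all 60 distinct tours).
Excess = 46 − 42 = 4.

4 min longer than the optimal tour.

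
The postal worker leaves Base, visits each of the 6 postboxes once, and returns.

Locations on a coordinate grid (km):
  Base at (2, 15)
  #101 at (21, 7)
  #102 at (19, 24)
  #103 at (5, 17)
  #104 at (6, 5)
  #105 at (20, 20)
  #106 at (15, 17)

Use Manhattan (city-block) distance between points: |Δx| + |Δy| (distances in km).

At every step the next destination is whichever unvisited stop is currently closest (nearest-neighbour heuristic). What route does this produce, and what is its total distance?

Nearest-neighbour total = 78 km; route Base → #103 → #106 → #105 → #102 → #101 → #104 → Base.

At Base the remaining stops are #103 5, #104 14, #106 15, #105 23, #102 26, #101 27; go to #103.
At #103 the remaining stops are #106 10, #104 13, #105 18, #102 21, #101 26; go to #106.
At #106 the remaining stops are #105 8, #102 11, #101 16, #104 21; go to #105.
At #105 the remaining stops are #102 5, #101 14, #104 29; go to #102.
At #102 the remaining stops are #101 19, #104 32; go to #101.
At #101 the remaining stops are #104 17; go to #104.
Return #104→Base: 14.
Total = 5 + 10 + 8 + 5 + 19 + 17 + 14 = 78.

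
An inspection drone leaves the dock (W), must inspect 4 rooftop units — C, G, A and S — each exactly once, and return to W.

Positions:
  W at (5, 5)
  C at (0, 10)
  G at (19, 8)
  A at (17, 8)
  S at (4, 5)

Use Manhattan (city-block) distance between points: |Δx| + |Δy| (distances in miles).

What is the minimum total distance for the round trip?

W - C - G - A - S - W: 10+21+2+16+1 = 50
W - C - G - S - A - W: 10+21+18+16+15 = 80
W - C - A - G - S - W: 10+19+2+18+1 = 50
W - C - A - S - G - W: 10+19+16+18+17 = 80
W - C - S - G - A - W: 10+9+18+2+15 = 54
W - C - S - A - G - W: 10+9+16+2+17 = 54
W - G - C - A - S - W: 17+21+19+16+1 = 74
W - G - C - S - A - W: 17+21+9+16+15 = 78
W - G - A - C - S - W: 17+2+19+9+1 = 48
W - G - S - C - A - W: 17+18+9+19+15 = 78
W - A - C - G - S - W: 15+19+21+18+1 = 74
W - A - G - C - S - W: 15+2+21+9+1 = 48
The minimum is 48.
One optimal route: W → G → A → C → S → W (or its reverse).

Shortest round trip = 48 miles.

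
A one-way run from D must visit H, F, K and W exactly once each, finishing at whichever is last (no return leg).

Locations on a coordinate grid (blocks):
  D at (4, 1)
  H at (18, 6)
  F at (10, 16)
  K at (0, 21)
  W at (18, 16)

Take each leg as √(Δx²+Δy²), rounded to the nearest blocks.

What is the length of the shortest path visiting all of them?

There are 4! = 24 possible orderings.
D - H - F - K - W: 15+13+11+19 = 58
D - H - F - W - K: 15+13+8+19 = 55
D - H - K - F - W: 15+23+11+8 = 57
D - H - K - W - F: 15+23+19+8 = 65
D - H - W - F - K: 15+10+8+11 = 44
D - H - W - K - F: 15+10+19+11 = 55
D - F - H - K - W: 16+13+23+19 = 71
D - F - H - W - K: 16+13+10+19 = 58
D - F - K - H - W: 16+11+23+10 = 60
D - F - K - W - H: 16+11+19+10 = 56
D - F - W - H - K: 16+8+10+23 = 57
D - F - W - K - H: 16+8+19+23 = 66
D - K - H - F - W: 20+23+13+8 = 64
D - K - H - W - F: 20+23+10+8 = 61
… (10 more)
The minimum is 44.
One shortest path: D → H → W → F → K.

Shortest open route: 44 blocks.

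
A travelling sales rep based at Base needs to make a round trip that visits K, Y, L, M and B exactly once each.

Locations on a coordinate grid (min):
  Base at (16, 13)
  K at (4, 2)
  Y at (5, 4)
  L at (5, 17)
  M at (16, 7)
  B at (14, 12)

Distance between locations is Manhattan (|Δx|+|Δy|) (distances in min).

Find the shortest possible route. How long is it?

There are 60 distinct closed tours to check (reversals are equivalent).
Base→K→Y→L→M→B→Base: 23+3+13+21+7+3 = 70
Base→K→Y→L→B→M→Base: 23+3+13+14+7+6 = 66
Base→K→Y→M→L→B→Base: 23+3+14+21+14+3 = 78
Base→K→Y→M→B→L→Base: 23+3+14+7+14+15 = 76
Base→K→Y→B→L→M→Base: 23+3+17+14+21+6 = 84
Base→K→Y→B→M→L→Base: 23+3+17+7+21+15 = 86
Base→K→L→Y→M→B→Base: 23+16+13+14+7+3 = 76
Base→K→L→Y→B→M→Base: 23+16+13+17+7+6 = 82
Base→K→L→M→Y→B→Base: 23+16+21+14+17+3 = 94
Base→K→L→M→B→Y→Base: 23+16+21+7+17+20 = 104
Base→K→L→B→Y→M→Base: 23+16+14+17+14+6 = 90
Base→K→L→B→M→Y→Base: 23+16+14+7+14+20 = 94
Base→K→M→Y→L→B→Base: 23+17+14+13+14+3 = 84
Base→K→M→Y→B→L→Base: 23+17+14+17+14+15 = 100
… (46 more)
Base→M→K→Y→L→B→Base: 6+17+3+13+14+3 = 56  ← best
The minimum is 56.
One optimal route: Base → M → K → Y → L → B → Base (or its reverse).

Minimum total distance: 56 min.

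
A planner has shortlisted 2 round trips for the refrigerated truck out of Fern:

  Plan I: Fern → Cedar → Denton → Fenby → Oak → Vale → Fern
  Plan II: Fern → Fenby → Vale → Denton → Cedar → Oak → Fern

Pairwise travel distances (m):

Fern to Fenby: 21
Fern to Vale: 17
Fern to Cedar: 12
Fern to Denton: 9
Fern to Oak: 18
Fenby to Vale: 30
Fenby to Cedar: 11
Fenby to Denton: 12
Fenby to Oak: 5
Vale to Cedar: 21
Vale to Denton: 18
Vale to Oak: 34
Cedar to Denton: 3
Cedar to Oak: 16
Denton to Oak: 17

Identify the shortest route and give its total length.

Shortest is Plan I, total 83 m.

Plan I: 12 + 3 + 12 + 5 + 34 + 17 = 83
Plan II: 21 + 30 + 18 + 3 + 16 + 18 = 106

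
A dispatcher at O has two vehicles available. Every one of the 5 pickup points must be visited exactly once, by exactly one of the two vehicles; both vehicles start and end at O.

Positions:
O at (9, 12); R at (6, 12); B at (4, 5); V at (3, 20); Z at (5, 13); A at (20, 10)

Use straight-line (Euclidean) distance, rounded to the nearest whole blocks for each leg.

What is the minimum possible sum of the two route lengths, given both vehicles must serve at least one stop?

Check every non-empty split of the stops between the two vehicles; for each half take its own optimal tour:
  {R} + {B, V, Z, A}: 6 + 53 = 59
  {B} + {R, V, Z, A}: 18 + 42 = 60
  {R, B} + {V, Z, A}: 19 + 42 = 61
  {V} + {R, B, Z, A}: 20 + 40 = 60
  {R, V} + {B, Z, A}: 22 + 40 = 62
  {B, V} + {R, Z, A}: 34 + 30 = 64
  … (15 splits in total)
  {R, B, V, Z} + {A}: 34 + 22 = 56  ← best
Best: vehicle 1 O → B → R → Z → V → O = 34; vehicle 2 O → A → O = 22; combined 56.

56 blocks — the smallest possible combined total.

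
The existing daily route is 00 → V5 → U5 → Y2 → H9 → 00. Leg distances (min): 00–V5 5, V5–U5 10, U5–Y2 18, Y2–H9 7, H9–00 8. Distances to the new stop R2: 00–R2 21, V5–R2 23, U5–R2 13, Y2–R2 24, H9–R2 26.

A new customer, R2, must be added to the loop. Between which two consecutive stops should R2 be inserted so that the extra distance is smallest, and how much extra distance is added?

Adding 19 min by placing R2 on the U5–Y2 leg.

Insertion cost between consecutive stops i–j is d(i,R2) + d(R2,j) − d(i,j):
  between 00 and V5: 21 + 23 − 5 = 39
  between V5 and U5: 23 + 13 − 10 = 26
  between U5 and Y2: 13 + 24 − 18 = 19
  between Y2 and H9: 24 + 26 − 7 = 43
  between H9 and 00: 26 + 21 − 8 = 39
Cheapest insertion is between U5 and Y2, adding 19.
New total = 48 + 19 = 67.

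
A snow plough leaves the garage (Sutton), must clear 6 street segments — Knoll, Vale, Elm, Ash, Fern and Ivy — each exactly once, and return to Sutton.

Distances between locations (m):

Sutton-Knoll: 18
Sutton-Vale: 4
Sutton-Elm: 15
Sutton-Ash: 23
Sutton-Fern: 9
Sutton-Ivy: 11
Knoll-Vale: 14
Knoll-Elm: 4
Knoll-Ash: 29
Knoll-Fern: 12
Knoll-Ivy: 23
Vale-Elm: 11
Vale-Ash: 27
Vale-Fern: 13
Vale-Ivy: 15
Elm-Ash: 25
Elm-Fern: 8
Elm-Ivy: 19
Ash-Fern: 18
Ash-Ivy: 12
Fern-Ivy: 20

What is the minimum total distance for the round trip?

Shortest round trip = 71 m.

There are 360 distinct closed tours to check (reversals are equivalent).
Sutton→Knoll→Vale→Elm→Ash→Fern→Ivy→Sutton: 18+14+11+25+18+20+11 = 117
Sutton→Knoll→Vale→Elm→Ash→Ivy→Fern→Sutton: 18+14+11+25+12+20+9 = 109
Sutton→Knoll→Vale→Elm→Fern→Ash→Ivy→Sutton: 18+14+11+8+18+12+11 = 92
Sutton→Knoll→Vale→Elm→Fern→Ivy→Ash→Sutton: 18+14+11+8+20+12+23 = 106
Sutton→Knoll→Vale→Elm→Ivy→Ash→Fern→Sutton: 18+14+11+19+12+18+9 = 101
Sutton→Knoll→Vale→Elm→Ivy→Fern→Ash→Sutton: 18+14+11+19+20+18+23 = 123
Sutton→Knoll→Vale→Ash→Elm→Fern→Ivy→Sutton: 18+14+27+25+8+20+11 = 123
Sutton→Knoll→Vale→Ash→Elm→Ivy→Fern→Sutton: 18+14+27+25+19+20+9 = 132
… (352 more)
Sutton→Vale→Knoll→Elm→Fern→Ash→Ivy→Sutton: 4+14+4+8+18+12+11 = 71  ← best
The minimum is 71.
One optimal route: Sutton → Vale → Knoll → Elm → Fern → Ash → Ivy → Sutton (or its reverse).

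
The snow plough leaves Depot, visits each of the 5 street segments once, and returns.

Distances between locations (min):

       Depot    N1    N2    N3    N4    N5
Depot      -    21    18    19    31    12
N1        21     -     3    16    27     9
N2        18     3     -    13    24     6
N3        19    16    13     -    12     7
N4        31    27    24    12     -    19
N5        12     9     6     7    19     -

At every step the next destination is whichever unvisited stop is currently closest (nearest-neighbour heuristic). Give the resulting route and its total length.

Nearest-neighbour total = 80 min; route Depot → N5 → N2 → N1 → N3 → N4 → Depot.

From Depot: distances to unvisited — N5=12, N2=18, N3=19, N1=21, N4=31. Nearest is N5 (12).
From N5: distances to unvisited — N2=6, N3=7, N1=9, N4=19. Nearest is N2 (6).
From N2: distances to unvisited — N1=3, N3=13, N4=24. Nearest is N1 (3).
From N1: distances to unvisited — N3=16, N4=27. Nearest is N3 (16).
From N3: distances to unvisited — N4=12. Nearest is N4 (12).
Return N4→Depot: 31.
Total = 12 + 6 + 3 + 16 + 12 + 31 = 80.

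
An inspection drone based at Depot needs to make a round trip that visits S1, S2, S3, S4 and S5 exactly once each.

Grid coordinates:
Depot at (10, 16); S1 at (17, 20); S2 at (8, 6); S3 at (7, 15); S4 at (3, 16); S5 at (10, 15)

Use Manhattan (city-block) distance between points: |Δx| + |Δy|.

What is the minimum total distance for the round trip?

Minimum total distance: 56.

With 5 stops there are 5!/2 = 60 distinct round trips (a route and its reverse cost the same).
Depot - S1 - S2 - S3 - S4 - S5 - Depot: 11+23+10+5+8+1 = 58
Depot - S1 - S2 - S3 - S5 - S4 - Depot: 11+23+10+3+8+7 = 62
Depot - S1 - S2 - S4 - S3 - S5 - Depot: 11+23+15+5+3+1 = 58
Depot - S1 - S2 - S4 - S5 - S3 - Depot: 11+23+15+8+3+4 = 64
Depot - S1 - S2 - S5 - S3 - S4 - Depot: 11+23+11+3+5+7 = 60
Depot - S1 - S2 - S5 - S4 - S3 - Depot: 11+23+11+8+5+4 = 62
Depot - S1 - S3 - S2 - S4 - S5 - Depot: 11+15+10+15+8+1 = 60
Depot - S1 - S3 - S2 - S5 - S4 - Depot: 11+15+10+11+8+7 = 62
Depot - S1 - S3 - S4 - S2 - S5 - Depot: 11+15+5+15+11+1 = 58
Depot - S1 - S3 - S4 - S5 - S2 - Depot: 11+15+5+8+11+12 = 62
Depot - S1 - S3 - S5 - S2 - S4 - Depot: 11+15+3+11+15+7 = 62
Depot - S1 - S3 - S5 - S4 - S2 - Depot: 11+15+3+8+15+12 = 64
Depot - S1 - S4 - S2 - S3 - S5 - Depot: 11+18+15+10+3+1 = 58
Depot - S1 - S4 - S2 - S5 - S3 - Depot: 11+18+15+11+3+4 = 62
… (46 more)
Depot - S1 - S4 - S3 - S2 - S5 - Depot: 11+18+5+10+11+1 = 56  ← best
The minimum is 56.
One optimal route: Depot → S1 → S4 → S3 → S2 → S5 → Depot (or its reverse).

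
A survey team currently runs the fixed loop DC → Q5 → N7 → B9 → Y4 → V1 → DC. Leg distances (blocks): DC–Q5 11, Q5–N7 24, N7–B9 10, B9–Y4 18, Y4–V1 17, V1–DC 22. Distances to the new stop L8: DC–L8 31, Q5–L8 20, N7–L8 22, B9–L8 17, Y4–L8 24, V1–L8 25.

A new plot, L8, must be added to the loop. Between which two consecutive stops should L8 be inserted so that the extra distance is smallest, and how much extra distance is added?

Adding 18 blocks by placing L8 on the Q5–N7 leg.

Insertion cost between consecutive stops i–j is d(i,L8) + d(L8,j) − d(i,j):
  between DC and Q5: 31 + 20 − 11 = 40
  between Q5 and N7: 20 + 22 − 24 = 18
  between N7 and B9: 22 + 17 − 10 = 29
  between B9 and Y4: 17 + 24 − 18 = 23
  between Y4 and V1: 24 + 25 − 17 = 32
  between V1 and DC: 25 + 31 − 22 = 34
Cheapest insertion is between Q5 and N7, adding 18.
New total = 102 + 18 = 120.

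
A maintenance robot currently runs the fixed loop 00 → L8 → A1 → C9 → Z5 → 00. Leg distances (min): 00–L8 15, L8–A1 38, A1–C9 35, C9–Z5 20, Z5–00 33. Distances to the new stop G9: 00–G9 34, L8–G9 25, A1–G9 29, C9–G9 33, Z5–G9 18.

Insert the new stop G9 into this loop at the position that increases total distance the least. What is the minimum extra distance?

Minimum extra distance: 16 min, inserting G9 between L8 and A1.

Insertion cost between consecutive stops i–j is d(i,G9) + d(G9,j) − d(i,j):
  between 00 and L8: 34 + 25 − 15 = 44
  between L8 and A1: 25 + 29 − 38 = 16
  between A1 and C9: 29 + 33 − 35 = 27
  between C9 and Z5: 33 + 18 − 20 = 31
  between Z5 and 00: 18 + 34 − 33 = 19
Cheapest insertion is between L8 and A1, adding 16.
New total = 141 + 16 = 157.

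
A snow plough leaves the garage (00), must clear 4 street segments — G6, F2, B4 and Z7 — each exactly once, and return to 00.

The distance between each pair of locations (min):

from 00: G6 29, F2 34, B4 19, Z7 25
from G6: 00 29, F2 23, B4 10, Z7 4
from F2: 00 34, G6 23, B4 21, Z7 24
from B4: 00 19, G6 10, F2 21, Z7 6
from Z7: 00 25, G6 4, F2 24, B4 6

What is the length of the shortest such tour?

Minimum total distance: 86 min.

There are 12 distinct closed tours to check (reversals are equivalent).
00→G6→F2→B4→Z7→00: 29+23+21+6+25 = 104
00→G6→F2→Z7→B4→00: 29+23+24+6+19 = 101
00→G6→B4→F2→Z7→00: 29+10+21+24+25 = 109
00→G6→B4→Z7→F2→00: 29+10+6+24+34 = 103
00→G6→Z7→F2→B4→00: 29+4+24+21+19 = 97
00→G6→Z7→B4→F2→00: 29+4+6+21+34 = 94
00→F2→G6→B4→Z7→00: 34+23+10+6+25 = 98
00→F2→G6→Z7→B4→00: 34+23+4+6+19 = 86
00→F2→B4→G6→Z7→00: 34+21+10+4+25 = 94
00→F2→Z7→G6→B4→00: 34+24+4+10+19 = 91
00→B4→G6→F2→Z7→00: 19+10+23+24+25 = 101
00→B4→F2→G6→Z7→00: 19+21+23+4+25 = 92
The minimum is 86.
One optimal route: 00 → F2 → G6 → Z7 → B4 → 00 (or its reverse).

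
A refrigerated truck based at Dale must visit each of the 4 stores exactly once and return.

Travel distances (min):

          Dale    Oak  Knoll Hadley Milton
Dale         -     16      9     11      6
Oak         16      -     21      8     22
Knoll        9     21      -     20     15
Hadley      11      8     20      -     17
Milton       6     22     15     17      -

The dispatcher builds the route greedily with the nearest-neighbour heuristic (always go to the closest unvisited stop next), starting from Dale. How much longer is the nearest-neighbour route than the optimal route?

4 min longer than the optimal tour.

From Dale: Milton=6, Knoll=9, Hadley=11, Oak=16 → choose Milton (6).
From Milton: Knoll=15, Hadley=17, Oak=22 → choose Knoll (15).
From Knoll: Hadley=20, Oak=21 → choose Hadley (20).
From Hadley: Oak=8 → choose Oak (8).
NN route Dale → Milton → Knoll → Hadley → Oak → Dale costs 65.
Optimal: Dale → Knoll → Oak → Hadley → Milton → Dale costs 61 (by enumerating all 12 distinct tours).
Excess = 65 − 61 = 4.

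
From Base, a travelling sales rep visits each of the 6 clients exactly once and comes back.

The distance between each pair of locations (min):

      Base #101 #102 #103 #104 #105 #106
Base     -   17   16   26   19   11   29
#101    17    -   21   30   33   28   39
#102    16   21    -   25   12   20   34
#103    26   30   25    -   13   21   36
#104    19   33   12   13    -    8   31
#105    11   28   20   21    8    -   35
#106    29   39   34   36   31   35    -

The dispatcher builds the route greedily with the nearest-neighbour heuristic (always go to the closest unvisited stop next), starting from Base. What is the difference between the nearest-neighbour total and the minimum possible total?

From Base: #105=11, #102=16, #101=17, #104=19, #103=26, #106=29 → choose #105 (11).
From #105: #104=8, #102=20, #103=21, #101=28, #106=35 → choose #104 (8).
From #104: #102=12, #103=13, #106=31, #101=33 → choose #102 (12).
From #102: #101=21, #103=25, #106=34 → choose #101 (21).
From #101: #103=30, #106=39 → choose #103 (30).
From #103: #106=36 → choose #106 (36).
NN route Base → #105 → #104 → #102 → #101 → #103 → #106 → Base costs 147.
Optimal: Base → #101 → #102 → #106 → #103 → #104 → #105 → Base costs 140 (by enumerating all 360 distinct tours).
Excess = 147 − 140 = 7.

The nearest-neighbour route is 7 min longer than optimal.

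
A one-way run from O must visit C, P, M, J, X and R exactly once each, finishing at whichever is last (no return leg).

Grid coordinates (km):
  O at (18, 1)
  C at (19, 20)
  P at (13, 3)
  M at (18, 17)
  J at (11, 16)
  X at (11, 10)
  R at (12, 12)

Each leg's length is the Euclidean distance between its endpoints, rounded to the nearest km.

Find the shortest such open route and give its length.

Minimum one-way distance = 28 km.

There are 6! = 720 possible orderings.
O → C → P → M → J → X → R: 19+18+15+7+6+2 = 67
O → C → P → M → J → R → X: 19+18+15+7+4+2 = 65
O → C → P → M → X → J → R: 19+18+15+10+6+4 = 72
O → C → P → M → X → R → J: 19+18+15+10+2+4 = 68
O → C → P → M → R → J → X: 19+18+15+8+4+6 = 70
O → C → P → M → R → X → J: 19+18+15+8+2+6 = 68
O → C → P → J → M → X → R: 19+18+13+7+10+2 = 69
O → C → P → J → M → R → X: 19+18+13+7+8+2 = 67
… (712 more)
O → P → X → R → J → M → C: 5+7+2+4+7+3 = 28  ← best
The minimum is 28.
One shortest path: O → P → X → R → J → M → C.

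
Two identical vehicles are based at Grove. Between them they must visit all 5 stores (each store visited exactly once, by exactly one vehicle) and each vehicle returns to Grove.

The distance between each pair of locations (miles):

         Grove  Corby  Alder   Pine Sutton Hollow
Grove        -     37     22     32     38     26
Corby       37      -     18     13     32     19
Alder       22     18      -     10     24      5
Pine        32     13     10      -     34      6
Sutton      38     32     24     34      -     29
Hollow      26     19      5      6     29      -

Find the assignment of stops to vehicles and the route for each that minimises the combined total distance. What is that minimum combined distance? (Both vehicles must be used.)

Minimum combined distance: 159 miles.

There are 2^4 − 1 = 15 ways to divide the 5 stops into two non-empty groups. For each, the best each vehicle can do is its own shortest tour through its group:
  {Corby} + {Alder, Pine, Sutton, Hollow}: 74 + 104 = 178
  {Alder} + {Corby, Pine, Sutton, Hollow}: 44 + 115 = 159
  {Corby, Alder} + {Pine, Sutton, Hollow}: 77 + 104 = 181
  {Pine} + {Corby, Alder, Sutton, Hollow}: 64 + 116 = 180
  {Corby, Pine} + {Alder, Sutton, Hollow}: 82 + 93 = 175
  {Alder, Pine} + {Corby, Sutton, Hollow}: 64 + 115 = 179
  … (15 splits in total)
Best: vehicle 1 Grove → Alder → Grove = 44; vehicle 2 Grove → Sutton → Corby → Pine → Hollow → Grove = 115; combined 159.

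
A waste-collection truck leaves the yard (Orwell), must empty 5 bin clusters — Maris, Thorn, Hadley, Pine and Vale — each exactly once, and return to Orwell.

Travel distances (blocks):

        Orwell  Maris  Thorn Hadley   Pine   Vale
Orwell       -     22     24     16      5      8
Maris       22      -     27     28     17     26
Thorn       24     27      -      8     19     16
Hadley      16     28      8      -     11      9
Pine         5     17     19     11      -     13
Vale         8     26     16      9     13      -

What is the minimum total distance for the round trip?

Orwell - Maris - Thorn - Hadley - Pine - Vale - Orwell: 22+27+8+11+13+8 = 89
Orwell - Maris - Thorn - Hadley - Vale - Pine - Orwell: 22+27+8+9+13+5 = 84
Orwell - Maris - Thorn - Pine - Hadley - Vale - Orwell: 22+27+19+11+9+8 = 96
Orwell - Maris - Thorn - Pine - Vale - Hadley - Orwell: 22+27+19+13+9+16 = 106
Orwell - Maris - Thorn - Vale - Hadley - Pine - Orwell: 22+27+16+9+11+5 = 90
Orwell - Maris - Thorn - Vale - Pine - Hadley - Orwell: 22+27+16+13+11+16 = 105
Orwell - Maris - Hadley - Thorn - Pine - Vale - Orwell: 22+28+8+19+13+8 = 98
Orwell - Maris - Hadley - Thorn - Vale - Pine - Orwell: 22+28+8+16+13+5 = 92
Orwell - Maris - Hadley - Pine - Thorn - Vale - Orwell: 22+28+11+19+16+8 = 104
Orwell - Maris - Hadley - Pine - Vale - Thorn - Orwell: 22+28+11+13+16+24 = 114
Orwell - Maris - Hadley - Vale - Thorn - Pine - Orwell: 22+28+9+16+19+5 = 99
Orwell - Maris - Hadley - Vale - Pine - Thorn - Orwell: 22+28+9+13+19+24 = 115
Orwell - Maris - Pine - Thorn - Hadley - Vale - Orwell: 22+17+19+8+9+8 = 83
Orwell - Maris - Pine - Thorn - Vale - Hadley - Orwell: 22+17+19+16+9+16 = 99
… (46 more)
Orwell - Pine - Maris - Thorn - Hadley - Vale - Orwell: 5+17+27+8+9+8 = 74  ← best
The minimum is 74.
One optimal route: Orwell → Pine → Maris → Thorn → Hadley → Vale → Orwell (or its reverse).

Shortest round trip = 74 blocks.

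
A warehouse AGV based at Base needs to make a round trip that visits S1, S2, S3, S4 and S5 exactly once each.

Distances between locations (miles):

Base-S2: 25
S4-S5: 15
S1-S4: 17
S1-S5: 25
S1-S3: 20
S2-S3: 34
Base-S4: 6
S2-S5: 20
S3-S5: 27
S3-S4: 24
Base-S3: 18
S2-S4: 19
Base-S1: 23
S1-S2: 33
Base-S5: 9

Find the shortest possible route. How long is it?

Base→S1→S2→S3→S4→S5→Base: 23+33+34+24+15+9 = 138
Base→S1→S2→S3→S5→S4→Base: 23+33+34+27+15+6 = 138
Base→S1→S2→S4→S3→S5→Base: 23+33+19+24+27+9 = 135
Base→S1→S2→S4→S5→S3→Base: 23+33+19+15+27+18 = 135
Base→S1→S2→S5→S3→S4→Base: 23+33+20+27+24+6 = 133
Base→S1→S2→S5→S4→S3→Base: 23+33+20+15+24+18 = 133
Base→S1→S3→S2→S4→S5→Base: 23+20+34+19+15+9 = 120
Base→S1→S3→S2→S5→S4→Base: 23+20+34+20+15+6 = 118
Base→S1→S3→S4→S2→S5→Base: 23+20+24+19+20+9 = 115
Base→S1→S3→S4→S5→S2→Base: 23+20+24+15+20+25 = 127
Base→S1→S3→S5→S2→S4→Base: 23+20+27+20+19+6 = 115
Base→S1→S3→S5→S4→S2→Base: 23+20+27+15+19+25 = 129
Base→S1→S4→S2→S3→S5→Base: 23+17+19+34+27+9 = 129
Base→S1→S4→S2→S5→S3→Base: 23+17+19+20+27+18 = 124
… (46 more)
Base→S3→S1→S4→S2→S5→Base: 18+20+17+19+20+9 = 103  ← best
The minimum is 103.
One optimal route: Base → S3 → S1 → S4 → S2 → S5 → Base (or its reverse).

103 miles — the shortest possible round trip.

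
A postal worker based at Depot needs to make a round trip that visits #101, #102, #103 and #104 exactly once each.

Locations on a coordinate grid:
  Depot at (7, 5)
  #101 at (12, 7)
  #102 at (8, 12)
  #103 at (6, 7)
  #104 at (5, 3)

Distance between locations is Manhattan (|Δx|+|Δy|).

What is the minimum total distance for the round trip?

There are 12 distinct closed tours to check (reversals are equivalent).
Depot → #101 → #102 → #103 → #104 → Depot: 7+9+7+5+4 = 32
Depot → #101 → #102 → #104 → #103 → Depot: 7+9+12+5+3 = 36
Depot → #101 → #103 → #102 → #104 → Depot: 7+6+7+12+4 = 36
Depot → #101 → #103 → #104 → #102 → Depot: 7+6+5+12+8 = 38
Depot → #101 → #104 → #102 → #103 → Depot: 7+11+12+7+3 = 40
Depot → #101 → #104 → #103 → #102 → Depot: 7+11+5+7+8 = 38
Depot → #102 → #101 → #103 → #104 → Depot: 8+9+6+5+4 = 32
Depot → #102 → #101 → #104 → #103 → Depot: 8+9+11+5+3 = 36
Depot → #102 → #103 → #101 → #104 → Depot: 8+7+6+11+4 = 36
Depot → #102 → #104 → #101 → #103 → Depot: 8+12+11+6+3 = 40
Depot → #103 → #101 → #102 → #104 → Depot: 3+6+9+12+4 = 34
Depot → #103 → #102 → #101 → #104 → Depot: 3+7+9+11+4 = 34
The minimum is 32.
One optimal route: Depot → #101 → #102 → #103 → #104 → Depot (or its reverse).

Minimum total distance: 32.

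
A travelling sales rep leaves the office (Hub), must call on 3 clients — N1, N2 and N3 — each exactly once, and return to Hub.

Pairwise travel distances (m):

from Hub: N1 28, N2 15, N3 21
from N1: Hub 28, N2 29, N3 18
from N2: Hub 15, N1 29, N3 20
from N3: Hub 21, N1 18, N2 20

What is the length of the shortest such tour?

Hub - N1 - N2 - N3 - Hub: 28+29+20+21 = 98
Hub - N1 - N3 - N2 - Hub: 28+18+20+15 = 81
Hub - N2 - N1 - N3 - Hub: 15+29+18+21 = 83
The minimum is 81.
One optimal route: Hub → N1 → N3 → N2 → Hub (or its reverse).

81 m — the shortest possible round trip.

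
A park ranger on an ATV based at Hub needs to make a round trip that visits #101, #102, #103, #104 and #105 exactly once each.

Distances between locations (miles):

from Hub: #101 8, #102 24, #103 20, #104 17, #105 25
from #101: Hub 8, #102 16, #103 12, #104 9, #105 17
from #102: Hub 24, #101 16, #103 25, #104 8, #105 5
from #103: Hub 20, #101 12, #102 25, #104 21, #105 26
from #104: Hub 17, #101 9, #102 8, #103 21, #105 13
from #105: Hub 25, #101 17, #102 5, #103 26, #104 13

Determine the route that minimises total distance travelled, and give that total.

Hub→#101→#102→#103→#104→#105→Hub: 8+16+25+21+13+25 = 108
Hub→#101→#102→#103→#105→#104→Hub: 8+16+25+26+13+17 = 105
Hub→#101→#102→#104→#103→#105→Hub: 8+16+8+21+26+25 = 104
Hub→#101→#102→#104→#105→#103→Hub: 8+16+8+13+26+20 = 91
Hub→#101→#102→#105→#103→#104→Hub: 8+16+5+26+21+17 = 93
Hub→#101→#102→#105→#104→#103→Hub: 8+16+5+13+21+20 = 83
Hub→#101→#103→#102→#104→#105→Hub: 8+12+25+8+13+25 = 91
Hub→#101→#103→#102→#105→#104→Hub: 8+12+25+5+13+17 = 80
Hub→#101→#103→#104→#102→#105→Hub: 8+12+21+8+5+25 = 79
Hub→#101→#103→#104→#105→#102→Hub: 8+12+21+13+5+24 = 83
Hub→#101→#103→#105→#102→#104→Hub: 8+12+26+5+8+17 = 76
Hub→#101→#103→#105→#104→#102→Hub: 8+12+26+13+8+24 = 91
Hub→#101→#104→#102→#103→#105→Hub: 8+9+8+25+26+25 = 101
Hub→#101→#104→#102→#105→#103→Hub: 8+9+8+5+26+20 = 76
… (46 more)
The minimum is 76.
One optimal route: Hub → #101 → #103 → #105 → #102 → #104 → Hub (or its reverse).

Shortest round trip = 76 miles.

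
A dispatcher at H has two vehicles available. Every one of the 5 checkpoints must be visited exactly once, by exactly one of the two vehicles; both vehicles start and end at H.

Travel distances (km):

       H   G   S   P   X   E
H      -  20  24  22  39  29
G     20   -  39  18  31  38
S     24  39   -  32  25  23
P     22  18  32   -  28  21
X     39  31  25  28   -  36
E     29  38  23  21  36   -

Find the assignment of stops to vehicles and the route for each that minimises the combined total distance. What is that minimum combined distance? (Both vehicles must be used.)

Minimum combined distance: 167 km.

Check every non-empty split of the stops between the two vehicles; for each half take its own optimal tour:
  {G} + {S, P, X, E}: 40 + 127 = 167
  {S} + {G, P, X, E}: 48 + 129 = 177
  {G, S} + {P, X, E}: 83 + 115 = 198
  {P} + {G, S, X, E}: 44 + 128 = 172
  {G, P} + {S, X, E}: 60 + 114 = 174
  {S, P} + {G, X, E}: 78 + 116 = 194
  … (15 splits in total)
Best: vehicle 1 H → G → H = 40; vehicle 2 H → S → X → P → E → H = 127; combined 167.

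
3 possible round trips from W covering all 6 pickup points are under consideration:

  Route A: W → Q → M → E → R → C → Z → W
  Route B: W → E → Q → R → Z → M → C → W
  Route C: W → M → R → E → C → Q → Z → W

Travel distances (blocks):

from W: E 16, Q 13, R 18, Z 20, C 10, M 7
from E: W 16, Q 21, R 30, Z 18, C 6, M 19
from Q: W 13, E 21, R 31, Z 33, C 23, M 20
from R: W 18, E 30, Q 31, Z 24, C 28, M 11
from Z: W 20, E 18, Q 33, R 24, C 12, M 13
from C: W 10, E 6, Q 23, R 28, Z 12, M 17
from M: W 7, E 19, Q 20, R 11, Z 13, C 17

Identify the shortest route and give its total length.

Shortest is Route C, total 130 blocks.

Route A: 13 + 20 + 19 + 30 + 28 + 12 + 20 = 142
Route B: 16 + 21 + 31 + 24 + 13 + 17 + 10 = 132
Route C: 7 + 11 + 30 + 6 + 23 + 33 + 20 = 130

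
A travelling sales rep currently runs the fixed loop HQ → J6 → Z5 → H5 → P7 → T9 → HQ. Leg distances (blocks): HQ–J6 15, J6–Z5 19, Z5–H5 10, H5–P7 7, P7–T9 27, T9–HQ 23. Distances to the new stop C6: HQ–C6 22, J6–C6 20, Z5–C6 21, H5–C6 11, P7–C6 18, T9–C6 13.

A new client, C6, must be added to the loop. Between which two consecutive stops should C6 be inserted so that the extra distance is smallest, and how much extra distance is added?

Insertion cost between consecutive stops i–j is d(i,C6) + d(C6,j) − d(i,j):
  between HQ and J6: 22 + 20 − 15 = 27
  between J6 and Z5: 20 + 21 − 19 = 22
  between Z5 and H5: 21 + 11 − 10 = 22
  between H5 and P7: 11 + 18 − 7 = 22
  between P7 and T9: 18 + 13 − 27 = 4
  between T9 and HQ: 13 + 22 − 23 = 12
Cheapest insertion is between P7 and T9, adding 4.
New total = 101 + 4 = 105.

Adding 4 blocks by placing C6 on the P7–T9 leg.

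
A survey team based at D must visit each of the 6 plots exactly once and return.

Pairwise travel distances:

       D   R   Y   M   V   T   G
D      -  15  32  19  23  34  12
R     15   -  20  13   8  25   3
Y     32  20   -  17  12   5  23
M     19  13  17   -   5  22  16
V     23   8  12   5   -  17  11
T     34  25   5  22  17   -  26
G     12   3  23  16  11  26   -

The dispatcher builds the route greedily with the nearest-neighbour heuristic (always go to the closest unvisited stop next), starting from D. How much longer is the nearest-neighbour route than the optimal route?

Excess over optimum: 3.

From D: G=12, R=15, M=19, V=23, Y=32, T=34 → choose G (12).
From G: R=3, V=11, M=16, Y=23, T=26 → choose R (3).
From R: V=8, M=13, Y=20, T=25 → choose V (8).
From V: M=5, Y=12, T=17 → choose M (5).
From M: Y=17, T=22 → choose Y (17).
From Y: T=5 → choose T (5).
NN route D → G → R → V → M → Y → T → D costs 84.
Optimal: D → M → Y → T → V → R → G → D costs 81 (by enumerating all 360 distinct tours).
Excess = 84 − 81 = 3.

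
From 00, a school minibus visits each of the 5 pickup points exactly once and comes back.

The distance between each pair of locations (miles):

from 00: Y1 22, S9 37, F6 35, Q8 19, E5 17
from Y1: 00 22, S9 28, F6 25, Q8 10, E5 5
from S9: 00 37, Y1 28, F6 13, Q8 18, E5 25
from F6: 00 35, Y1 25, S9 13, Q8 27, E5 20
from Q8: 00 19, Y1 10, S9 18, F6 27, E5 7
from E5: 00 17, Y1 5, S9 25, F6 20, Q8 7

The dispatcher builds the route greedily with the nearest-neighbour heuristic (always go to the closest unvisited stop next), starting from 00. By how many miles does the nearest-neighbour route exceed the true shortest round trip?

00: E5=17, Q8=19, Y1=22, F6=35, S9=37 ⇒ E5
E5: Y1=5, Q8=7, F6=20, S9=25 ⇒ Y1
Y1: Q8=10, F6=25, S9=28 ⇒ Q8
Q8: S9=18, F6=27 ⇒ S9
S9: F6=13 ⇒ F6
NN route 00 → E5 → Y1 → Q8 → S9 → F6 → 00 costs 98.
Optimal: 00 → Y1 → E5 → F6 → S9 → Q8 → 00 costs 97 (by enumerating all 60 distinct tours).
Excess = 98 − 97 = 1.

Excess over optimum: 1 miles.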